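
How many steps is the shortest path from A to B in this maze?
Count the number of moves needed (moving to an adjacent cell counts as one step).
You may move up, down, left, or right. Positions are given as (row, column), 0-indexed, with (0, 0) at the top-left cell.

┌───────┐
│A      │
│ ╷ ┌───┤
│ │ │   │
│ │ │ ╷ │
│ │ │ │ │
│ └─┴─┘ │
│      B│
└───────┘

Using BFS to find shortest path:
Start: (0, 0), End: (3, 3)
Path found:
(0,0) → (1,0) → (2,0) → (3,0) → (3,1) → (3,2) → (3,3)
Number of steps: 6

Solution:

┌───────┐
│A      │
│ ╷ ┌───┤
│↓│ │   │
│ │ │ ╷ │
│↓│ │ │ │
│ └─┴─┘ │
│↳ → → B│
└───────┘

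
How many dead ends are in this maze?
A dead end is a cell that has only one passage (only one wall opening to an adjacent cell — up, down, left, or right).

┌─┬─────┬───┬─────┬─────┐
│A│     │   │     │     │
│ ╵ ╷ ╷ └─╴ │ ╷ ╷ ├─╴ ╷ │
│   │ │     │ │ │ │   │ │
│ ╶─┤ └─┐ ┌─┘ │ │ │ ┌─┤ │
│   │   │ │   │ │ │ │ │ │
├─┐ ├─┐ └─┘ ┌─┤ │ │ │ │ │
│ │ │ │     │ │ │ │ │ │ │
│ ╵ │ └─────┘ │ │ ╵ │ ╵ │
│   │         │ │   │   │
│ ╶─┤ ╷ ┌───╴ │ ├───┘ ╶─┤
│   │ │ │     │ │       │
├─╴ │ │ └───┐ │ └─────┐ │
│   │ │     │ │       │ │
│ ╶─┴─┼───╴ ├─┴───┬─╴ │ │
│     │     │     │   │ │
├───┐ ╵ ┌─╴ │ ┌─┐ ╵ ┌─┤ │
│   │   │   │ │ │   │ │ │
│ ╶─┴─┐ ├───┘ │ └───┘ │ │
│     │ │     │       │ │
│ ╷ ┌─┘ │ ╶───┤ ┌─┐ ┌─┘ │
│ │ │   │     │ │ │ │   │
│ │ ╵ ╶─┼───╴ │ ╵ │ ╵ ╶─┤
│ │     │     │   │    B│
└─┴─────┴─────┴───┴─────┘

Checking each cell for number of passages:

Dead ends found at positions:
  (0, 0)
  (0, 4)
  (0, 9)
  (2, 4)
  (2, 10)
  (3, 0)
  (3, 2)
  (3, 6)
  (5, 4)
  (5, 8)
  (6, 2)
  (6, 6)
  (8, 1)
  (8, 4)
  (8, 7)
  (8, 10)
  (9, 2)
  (10, 8)
  (11, 0)
  (11, 3)
  (11, 4)
  (11, 11)
Total dead ends: 22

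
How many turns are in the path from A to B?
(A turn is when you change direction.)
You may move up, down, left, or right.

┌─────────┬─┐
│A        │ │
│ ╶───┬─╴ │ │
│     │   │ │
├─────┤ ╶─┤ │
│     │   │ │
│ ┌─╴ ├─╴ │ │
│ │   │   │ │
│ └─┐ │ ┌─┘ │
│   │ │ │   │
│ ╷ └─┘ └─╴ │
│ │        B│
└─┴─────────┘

Directions: right, right, right, right, down, left, down, right, down, left, down, down, right, right
Number of turns: 8

Solution:

┌─────────┬─┐
│A → → → ↓│ │
│ ╶───┬─╴ │ │
│     │↓ ↲│ │
├─────┤ ╶─┤ │
│     │↳ ↓│ │
│ ┌─╴ ├─╴ │ │
│ │   │↓ ↲│ │
│ └─┐ │ ┌─┘ │
│   │ │↓│   │
│ ╷ └─┘ └─╴ │
│ │    ↳ → B│
└─┴─────────┘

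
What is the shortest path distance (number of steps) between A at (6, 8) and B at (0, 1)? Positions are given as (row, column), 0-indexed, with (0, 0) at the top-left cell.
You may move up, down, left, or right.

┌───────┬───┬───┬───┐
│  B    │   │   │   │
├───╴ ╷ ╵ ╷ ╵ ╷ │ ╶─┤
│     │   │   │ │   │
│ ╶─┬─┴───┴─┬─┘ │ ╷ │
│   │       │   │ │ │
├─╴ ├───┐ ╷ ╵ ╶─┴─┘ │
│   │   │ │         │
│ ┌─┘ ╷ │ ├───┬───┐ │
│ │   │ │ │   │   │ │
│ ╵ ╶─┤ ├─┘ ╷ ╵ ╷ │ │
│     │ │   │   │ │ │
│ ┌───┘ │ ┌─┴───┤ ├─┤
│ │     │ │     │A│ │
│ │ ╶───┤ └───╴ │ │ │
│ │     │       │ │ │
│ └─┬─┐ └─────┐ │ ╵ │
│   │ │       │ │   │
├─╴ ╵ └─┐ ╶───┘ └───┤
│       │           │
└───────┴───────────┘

Finding path from (6, 8) to (0, 1):
Path: (6,8) → (5,8) → (4,8) → (4,7) → (5,7) → (5,6) → (4,6) → (4,5) → (5,5) → (5,4) → (6,4) → (7,4) → (7,5) → (7,6) → (7,7) → (8,7) → (9,7) → (9,6) → (9,5) → (9,4) → (8,4) → (8,3) → (7,3) → (7,2) → (7,1) → (6,1) → (6,2) → (6,3) → (5,3) → (4,3) → (3,3) → (3,2) → (4,2) → (4,1) → (5,1) → (5,0) → (4,0) → (3,0) → (3,1) → (2,1) → (2,0) → (1,0) → (1,1) → (1,2) → (0,2) → (0,1)
Distance: 45 steps

Solution:

┌───────┬───┬───┬───┐
│  B ↰  │   │   │   │
├───╴ ╷ ╵ ╷ ╵ ╷ │ ╶─┤
│↱ → ↑│   │   │ │   │
│ ╶─┬─┴───┴─┬─┘ │ ╷ │
│↑ ↰│       │   │ │ │
├─╴ ├───┐ ╷ ╵ ╶─┴─┘ │
│↱ ↑│↓ ↰│ │         │
│ ┌─┘ ╷ │ ├───┬───┐ │
│↑│↓ ↲│↑│ │↓ ↰│↓ ↰│ │
│ ╵ ╶─┤ ├─┘ ╷ ╵ ╷ │ │
│↑ ↲  │↑│↓ ↲│↑ ↲│↑│ │
│ ┌───┘ │ ┌─┴───┤ ├─┤
│ │↱ → ↑│↓│     │A│ │
│ │ ╶───┤ └───╴ │ │ │
│ │↑ ← ↰│↳ → → ↓│ │ │
│ └─┬─┐ └─────┐ │ ╵ │
│   │ │↑ ↰    │↓│   │
├─╴ ╵ └─┐ ╶───┘ └───┤
│       │↑ ← ← ↲    │
└───────┴───────────┘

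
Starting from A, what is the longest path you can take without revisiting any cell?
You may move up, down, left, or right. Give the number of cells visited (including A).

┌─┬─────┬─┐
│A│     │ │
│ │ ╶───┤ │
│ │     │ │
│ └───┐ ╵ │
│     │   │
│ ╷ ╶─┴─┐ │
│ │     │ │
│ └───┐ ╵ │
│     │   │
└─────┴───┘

Finding longest simple path using DFS:
Start: (0, 0)
Longest path visits 18 cells
Path: A → down → down → right → down → right → right → down → right → up → up → left → up → left → left → up → right → right

Solution:

┌─┬─────┬─┐
│A│↱ → B│ │
│ │ ╶───┤ │
│↓│↑ ← ↰│ │
│ └───┐ ╵ │
│↳ ↓  │↑ ↰│
│ ╷ ╶─┴─┐ │
│ │↳ → ↓│↑│
│ └───┐ ╵ │
│     │↳ ↑│
└─────┴───┘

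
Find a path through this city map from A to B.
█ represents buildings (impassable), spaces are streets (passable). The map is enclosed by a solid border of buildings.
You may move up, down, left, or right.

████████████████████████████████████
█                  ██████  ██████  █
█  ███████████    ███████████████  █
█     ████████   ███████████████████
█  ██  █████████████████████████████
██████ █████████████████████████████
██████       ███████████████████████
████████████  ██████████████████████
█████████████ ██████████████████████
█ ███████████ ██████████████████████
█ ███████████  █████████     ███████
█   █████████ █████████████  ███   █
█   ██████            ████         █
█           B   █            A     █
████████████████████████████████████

Finding the shortest path from A to B:
Movement: cardinal only
Path length: 19 steps
Directions: left → left → left → left → left → left → left → left → up → left → left → left → left → left → left → down → left → left → left

Solution:

████████████████████████████████████
█                  ██████  ██████  █
█  ███████████    ███████████████  █
█     ████████   ███████████████████
█  ██  █████████████████████████████
██████ █████████████████████████████
██████       ███████████████████████
████████████  ██████████████████████
█████████████ ██████████████████████
█ ███████████ ██████████████████████
█ ███████████  █████████     ███████
█   █████████ █████████████  ███   █
█   ██████     ↓←←←←←↰████         █
█           B←←↲█    ↑←←←←←←←A     █
████████████████████████████████████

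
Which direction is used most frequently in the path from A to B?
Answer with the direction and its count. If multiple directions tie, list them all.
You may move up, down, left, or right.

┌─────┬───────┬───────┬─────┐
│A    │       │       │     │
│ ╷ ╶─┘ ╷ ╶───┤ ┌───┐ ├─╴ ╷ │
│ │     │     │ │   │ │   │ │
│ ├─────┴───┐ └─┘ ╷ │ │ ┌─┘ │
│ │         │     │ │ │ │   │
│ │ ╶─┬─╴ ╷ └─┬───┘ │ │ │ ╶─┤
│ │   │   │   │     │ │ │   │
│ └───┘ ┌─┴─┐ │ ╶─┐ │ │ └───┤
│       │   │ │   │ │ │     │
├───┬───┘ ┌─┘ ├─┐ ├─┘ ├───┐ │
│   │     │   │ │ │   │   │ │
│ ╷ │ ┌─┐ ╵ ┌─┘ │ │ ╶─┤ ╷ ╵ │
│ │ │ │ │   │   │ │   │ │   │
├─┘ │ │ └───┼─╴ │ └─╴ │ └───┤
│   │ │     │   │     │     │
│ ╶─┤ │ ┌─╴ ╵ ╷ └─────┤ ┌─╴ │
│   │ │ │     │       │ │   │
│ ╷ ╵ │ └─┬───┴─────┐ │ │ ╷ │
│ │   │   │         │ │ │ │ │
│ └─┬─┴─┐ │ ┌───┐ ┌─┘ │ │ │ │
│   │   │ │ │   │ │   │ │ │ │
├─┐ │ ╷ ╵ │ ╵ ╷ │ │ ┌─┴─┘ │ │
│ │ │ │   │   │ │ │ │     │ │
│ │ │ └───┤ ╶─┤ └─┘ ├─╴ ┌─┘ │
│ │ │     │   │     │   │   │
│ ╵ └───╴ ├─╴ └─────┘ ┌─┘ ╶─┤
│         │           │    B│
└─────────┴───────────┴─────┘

Directions: down, down, down, down, right, right, right, up, right, up, right, down, right, down, down, left, down, left, up, left, left, down, down, down, down, left, up, left, down, down, right, down, down, down, right, right, right, up, left, left, up, up, right, down, right, up, up, left, up, up, right, right, down, right, up, right, down, right, right, right, down, down, left, down, down, left, left, up, up, left, down, left, down, right, down, right, right, right, right, up, right, up, right, up, up, up, right, down, down, down, down, left, down, right
Counts: {'down': 32, 'right': 28, 'up': 19, 'left': 15}
Most common: down (32 times)

Solution:

┌─────┬───────┬───────┬─────┐
│A    │       │       │     │
│ ╷ ╶─┘ ╷ ╶───┤ ┌───┐ ├─╴ ╷ │
│↓│     │     │ │   │ │   │ │
│ ├─────┴───┐ └─┘ ╷ │ │ ┌─┘ │
│↓│      ↱ ↓│     │ │ │ │   │
│ │ ╶─┬─╴ ╷ └─┬───┘ │ │ │ ╶─┤
│↓│   │↱ ↑│↳ ↓│     │ │ │   │
│ └───┘ ┌─┴─┐ │ ╶─┐ │ │ └───┤
│↳ → → ↑│   │↓│   │ │ │     │
├───┬───┘ ┌─┘ ├─┐ ├─┘ ├───┐ │
│   │↓ ← ↰│↓ ↲│ │ │   │   │ │
│ ╷ │ ┌─┐ ╵ ┌─┘ │ │ ╶─┤ ╷ ╵ │
│ │ │↓│ │↑ ↲│   │ │   │ │   │
├─┘ │ │ └───┼─╴ │ └─╴ │ └───┤
│   │↓│↱ → ↓│↱ ↓│     │     │
│ ╶─┤ │ ┌─╴ ╵ ╷ └─────┤ ┌─╴ │
│↓ ↰│↓│↑│  ↳ ↑│↳ → → ↓│ │↱ ↓│
│ ╷ ╵ │ └─┬───┴─────┐ │ │ ╷ │
│↓│↑ ↲│↑ ↰│         │↓│ │↑│↓│
│ └─┬─┴─┐ │ ┌───┐ ┌─┘ │ │ │ │
│↳ ↓│↱ ↓│↑│ │↓ ↰│ │↓ ↲│ │↑│↓│
├─┐ │ ╷ ╵ │ ╵ ╷ │ │ ┌─┴─┘ │ │
│ │↓│↑│↳ ↑│↓ ↲│↑│ │↓│  ↱ ↑│↓│
│ │ │ └───┤ ╶─┤ └─┘ ├─╴ ┌─┘ │
│ │↓│↑ ← ↰│↳ ↓│↑ ← ↲│↱ ↑│↓ ↲│
│ ╵ └───╴ ├─╴ └─────┘ ┌─┘ ╶─┤
│  ↳ → → ↑│  ↳ → → → ↑│  ↳ B│
└─────────┴───────────┴─────┘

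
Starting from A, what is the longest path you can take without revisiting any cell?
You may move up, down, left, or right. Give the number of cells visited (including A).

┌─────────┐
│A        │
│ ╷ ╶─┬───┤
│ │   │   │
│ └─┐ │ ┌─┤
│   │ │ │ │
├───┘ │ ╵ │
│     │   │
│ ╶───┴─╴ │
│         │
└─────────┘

Finding longest simple path using DFS:
Start: (0, 0)
Longest path visits 18 cells
Path: A → right → down → right → down → down → left → left → down → right → right → right → right → up → left → up → up → right

Solution:

┌─────────┐
│A ↓      │
│ ╷ ╶─┬───┤
│ │↳ ↓│↱ B│
│ └─┐ │ ┌─┤
│   │↓│↑│ │
├───┘ │ ╵ │
│↓ ← ↲│↑ ↰│
│ ╶───┴─╴ │
│↳ → → → ↑│
└─────────┘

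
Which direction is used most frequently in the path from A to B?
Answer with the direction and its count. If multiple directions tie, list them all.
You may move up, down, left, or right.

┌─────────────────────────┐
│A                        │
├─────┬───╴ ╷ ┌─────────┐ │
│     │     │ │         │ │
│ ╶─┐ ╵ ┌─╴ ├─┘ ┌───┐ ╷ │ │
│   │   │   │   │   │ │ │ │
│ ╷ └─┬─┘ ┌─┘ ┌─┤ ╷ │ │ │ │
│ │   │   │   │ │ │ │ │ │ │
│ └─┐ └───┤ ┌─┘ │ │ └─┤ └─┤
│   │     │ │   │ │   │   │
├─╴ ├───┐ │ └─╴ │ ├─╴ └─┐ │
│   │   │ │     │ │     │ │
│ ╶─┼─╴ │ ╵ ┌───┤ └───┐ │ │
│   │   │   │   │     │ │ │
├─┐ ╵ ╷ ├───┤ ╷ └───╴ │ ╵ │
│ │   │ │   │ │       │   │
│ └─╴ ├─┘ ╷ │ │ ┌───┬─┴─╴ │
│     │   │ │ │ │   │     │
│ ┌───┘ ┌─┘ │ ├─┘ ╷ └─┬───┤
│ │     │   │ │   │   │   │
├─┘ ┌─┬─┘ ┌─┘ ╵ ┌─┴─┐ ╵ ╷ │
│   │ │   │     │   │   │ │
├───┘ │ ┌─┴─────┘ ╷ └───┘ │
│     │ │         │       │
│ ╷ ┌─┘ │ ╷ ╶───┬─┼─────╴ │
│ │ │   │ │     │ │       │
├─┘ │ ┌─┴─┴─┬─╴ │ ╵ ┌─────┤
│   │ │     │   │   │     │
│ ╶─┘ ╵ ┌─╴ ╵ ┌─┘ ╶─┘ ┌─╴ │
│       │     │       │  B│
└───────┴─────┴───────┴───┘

Directions: right, right, right, right, right, down, left, left, down, left, up, left, left, down, right, down, right, down, right, right, down, down, right, up, up, up, right, up, right, up, right, right, right, right, down, down, down, right, down, down, down, left, up, up, left, up, left, up, up, left, down, down, down, down, right, right, down, left, left, left, up, left, down, down, down, down, right, up, right, up, right, down, right, down, right, up, right, down, down, down, left, left, left, down, left, down, right, right, up, right, right, down
Counts: {'right': 29, 'down': 30, 'left': 17, 'up': 16}
Most common: down (30 times)

Solution:

┌─────────────────────────┐
│A → → → → ↓              │
├─────┬───╴ ╷ ┌─────────┐ │
│↓ ← ↰│↓ ← ↲│ │↱ → → → ↓│ │
│ ╶─┐ ╵ ┌─╴ ├─┘ ┌───┐ ╷ │ │
│↳ ↓│↑ ↲│   │↱ ↑│↓ ↰│ │↓│ │
│ ╷ └─┬─┘ ┌─┘ ┌─┤ ╷ │ │ │ │
│ │↳ ↓│   │↱ ↑│ │↓│↑│ │↓│ │
│ └─┐ └───┤ ┌─┘ │ │ └─┤ └─┤
│   │↳ → ↓│↑│   │↓│↑ ↰│↳ ↓│
├─╴ ├───┐ │ └─╴ │ ├─╴ └─┐ │
│   │   │↓│↑    │↓│  ↑ ↰│↓│
│ ╶─┼─╴ │ ╵ ┌───┤ └───┐ │ │
│   │   │↳ ↑│↓ ↰│↳ → ↓│↑│↓│
├─┐ ╵ ╷ ├───┤ ╷ └───╴ │ ╵ │
│ │   │ │   │↓│↑ ← ← ↲│↑ ↲│
│ └─╴ ├─┘ ╷ │ │ ┌───┬─┴─╴ │
│     │   │ │↓│ │↱ ↓│     │
│ ┌───┘ ┌─┘ │ ├─┘ ╷ └─┬───┤
│ │     │   │↓│↱ ↑│↳ ↓│↱ ↓│
├─┘ ┌─┬─┘ ┌─┘ ╵ ┌─┴─┐ ╵ ╷ │
│   │ │   │  ↳ ↑│   │↳ ↑│↓│
├───┘ │ ┌─┴─────┘ ╷ └───┘ │
│     │ │         │      ↓│
│ ╷ ┌─┘ │ ╷ ╶───┬─┼─────╴ │
│ │ │   │ │     │ │↓ ← ← ↲│
├─┘ │ ┌─┴─┴─┬─╴ │ ╵ ┌─────┤
│   │ │     │   │↓ ↲│↱ → ↓│
│ ╶─┘ ╵ ┌─╴ ╵ ┌─┘ ╶─┘ ┌─╴ │
│       │     │  ↳ → ↑│  B│
└───────┴─────┴───────┴───┘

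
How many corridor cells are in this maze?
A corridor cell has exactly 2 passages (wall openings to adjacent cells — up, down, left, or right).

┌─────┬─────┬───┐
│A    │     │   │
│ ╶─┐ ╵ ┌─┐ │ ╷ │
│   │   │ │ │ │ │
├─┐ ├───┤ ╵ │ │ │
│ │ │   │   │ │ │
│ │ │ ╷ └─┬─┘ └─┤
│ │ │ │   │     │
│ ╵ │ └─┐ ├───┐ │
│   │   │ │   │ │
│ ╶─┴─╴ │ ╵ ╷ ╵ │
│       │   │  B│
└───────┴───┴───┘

Counting cells with exactly 2 passages:
Total corridor cells: 42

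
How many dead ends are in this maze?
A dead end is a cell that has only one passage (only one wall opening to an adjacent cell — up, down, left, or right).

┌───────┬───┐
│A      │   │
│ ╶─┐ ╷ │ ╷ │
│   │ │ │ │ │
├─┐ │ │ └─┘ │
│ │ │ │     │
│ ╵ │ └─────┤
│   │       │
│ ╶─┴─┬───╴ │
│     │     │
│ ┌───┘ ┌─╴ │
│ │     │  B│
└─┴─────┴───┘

Checking each cell for number of passages:

Dead ends found at positions:
  (1, 4)
  (2, 0)
  (4, 2)
  (5, 0)
  (5, 1)
  (5, 4)
Total dead ends: 6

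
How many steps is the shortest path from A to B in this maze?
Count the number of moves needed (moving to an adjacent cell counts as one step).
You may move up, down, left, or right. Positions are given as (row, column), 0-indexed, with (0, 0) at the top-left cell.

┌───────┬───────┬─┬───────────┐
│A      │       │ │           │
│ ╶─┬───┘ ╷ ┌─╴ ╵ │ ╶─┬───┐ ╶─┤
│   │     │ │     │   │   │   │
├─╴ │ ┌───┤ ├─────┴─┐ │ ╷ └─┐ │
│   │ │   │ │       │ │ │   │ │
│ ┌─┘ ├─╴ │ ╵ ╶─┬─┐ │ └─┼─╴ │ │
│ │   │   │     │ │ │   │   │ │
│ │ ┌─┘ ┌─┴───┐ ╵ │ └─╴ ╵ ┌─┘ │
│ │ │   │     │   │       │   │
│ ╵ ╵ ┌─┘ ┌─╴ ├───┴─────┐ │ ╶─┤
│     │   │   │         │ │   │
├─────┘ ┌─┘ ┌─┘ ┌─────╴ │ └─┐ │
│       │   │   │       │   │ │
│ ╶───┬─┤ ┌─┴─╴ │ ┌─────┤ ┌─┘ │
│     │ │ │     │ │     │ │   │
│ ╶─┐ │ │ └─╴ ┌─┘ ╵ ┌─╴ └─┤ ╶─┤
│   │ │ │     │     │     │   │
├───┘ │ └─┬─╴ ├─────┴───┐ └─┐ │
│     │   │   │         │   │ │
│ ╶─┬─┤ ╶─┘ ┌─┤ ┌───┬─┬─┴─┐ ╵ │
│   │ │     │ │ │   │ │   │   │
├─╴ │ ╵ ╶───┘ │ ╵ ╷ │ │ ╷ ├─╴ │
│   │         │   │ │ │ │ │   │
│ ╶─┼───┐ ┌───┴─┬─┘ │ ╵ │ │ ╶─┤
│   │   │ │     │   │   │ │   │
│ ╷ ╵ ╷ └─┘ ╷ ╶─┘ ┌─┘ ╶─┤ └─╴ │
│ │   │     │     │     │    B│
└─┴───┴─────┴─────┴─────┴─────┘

Using BFS to find shortest path:
Start: (0, 0), End: (13, 14)
Path found:
(0,0) → (1,0) → (1,1) → (2,1) → (2,0) → (3,0) → (4,0) → (5,0) → (5,1) → (4,1) → (3,1) → (3,2) → (2,2) → (1,2) → (1,3) → (1,4) → (0,4) → (0,5) → (1,5) → (2,5) → (3,5) → (3,6) → (2,6) → (2,7) → (2,8) → (2,9) → (3,9) → (4,9) → (4,10) → (4,11) → (3,11) → (3,10) → (2,10) → (1,10) → (1,9) → (0,9) → (0,10) → (0,11) → (0,12) → (0,13) → (1,13) → (1,14) → (2,14) → (3,14) → (4,14) → (4,13) → (5,13) → (5,14) → (6,14) → (7,14) → (7,13) → (8,13) → (8,14) → (9,14) → (10,14) → (11,14) → (11,13) → (12,13) → (12,14) → (13,14)
Number of steps: 59

Solution:

┌───────┬───────┬─┬───────────┐
│A      │↱ ↓    │ │↱ → → → ↓  │
│ ╶─┬───┘ ╷ ┌─╴ ╵ │ ╶─┬───┐ ╶─┤
│↳ ↓│↱ → ↑│↓│     │↑ ↰│   │↳ ↓│
├─╴ │ ┌───┤ ├─────┴─┐ │ ╷ └─┐ │
│↓ ↲│↑│   │↓│↱ → → ↓│↑│ │   │↓│
│ ┌─┘ ├─╴ │ ╵ ╶─┬─┐ │ └─┼─╴ │ │
│↓│↱ ↑│   │↳ ↑  │ │↓│↑ ↰│   │↓│
│ │ ┌─┘ ┌─┴───┐ ╵ │ └─╴ ╵ ┌─┘ │
│↓│↑│   │     │   │↳ → ↑  │↓ ↲│
│ ╵ ╵ ┌─┘ ┌─╴ ├───┴─────┐ │ ╶─┤
│↳ ↑  │   │   │         │ │↳ ↓│
├─────┘ ┌─┘ ┌─┘ ┌─────╴ │ └─┐ │
│       │   │   │       │   │↓│
│ ╶───┬─┤ ┌─┴─╴ │ ┌─────┤ ┌─┘ │
│     │ │ │     │ │     │ │↓ ↲│
│ ╶─┐ │ │ └─╴ ┌─┘ ╵ ┌─╴ └─┤ ╶─┤
│   │ │ │     │     │     │↳ ↓│
├───┘ │ └─┬─╴ ├─────┴───┐ └─┐ │
│     │   │   │         │   │↓│
│ ╶─┬─┤ ╶─┘ ┌─┤ ┌───┬─┬─┴─┐ ╵ │
│   │ │     │ │ │   │ │   │  ↓│
├─╴ │ ╵ ╶───┘ │ ╵ ╷ │ │ ╷ ├─╴ │
│   │         │   │ │ │ │ │↓ ↲│
│ ╶─┼───┐ ┌───┴─┬─┘ │ ╵ │ │ ╶─┤
│   │   │ │     │   │   │ │↳ ↓│
│ ╷ ╵ ╷ └─┘ ╷ ╶─┘ ┌─┘ ╶─┤ └─╴ │
│ │   │     │     │     │    B│
└─┴───┴─────┴─────┴─────┴─────┘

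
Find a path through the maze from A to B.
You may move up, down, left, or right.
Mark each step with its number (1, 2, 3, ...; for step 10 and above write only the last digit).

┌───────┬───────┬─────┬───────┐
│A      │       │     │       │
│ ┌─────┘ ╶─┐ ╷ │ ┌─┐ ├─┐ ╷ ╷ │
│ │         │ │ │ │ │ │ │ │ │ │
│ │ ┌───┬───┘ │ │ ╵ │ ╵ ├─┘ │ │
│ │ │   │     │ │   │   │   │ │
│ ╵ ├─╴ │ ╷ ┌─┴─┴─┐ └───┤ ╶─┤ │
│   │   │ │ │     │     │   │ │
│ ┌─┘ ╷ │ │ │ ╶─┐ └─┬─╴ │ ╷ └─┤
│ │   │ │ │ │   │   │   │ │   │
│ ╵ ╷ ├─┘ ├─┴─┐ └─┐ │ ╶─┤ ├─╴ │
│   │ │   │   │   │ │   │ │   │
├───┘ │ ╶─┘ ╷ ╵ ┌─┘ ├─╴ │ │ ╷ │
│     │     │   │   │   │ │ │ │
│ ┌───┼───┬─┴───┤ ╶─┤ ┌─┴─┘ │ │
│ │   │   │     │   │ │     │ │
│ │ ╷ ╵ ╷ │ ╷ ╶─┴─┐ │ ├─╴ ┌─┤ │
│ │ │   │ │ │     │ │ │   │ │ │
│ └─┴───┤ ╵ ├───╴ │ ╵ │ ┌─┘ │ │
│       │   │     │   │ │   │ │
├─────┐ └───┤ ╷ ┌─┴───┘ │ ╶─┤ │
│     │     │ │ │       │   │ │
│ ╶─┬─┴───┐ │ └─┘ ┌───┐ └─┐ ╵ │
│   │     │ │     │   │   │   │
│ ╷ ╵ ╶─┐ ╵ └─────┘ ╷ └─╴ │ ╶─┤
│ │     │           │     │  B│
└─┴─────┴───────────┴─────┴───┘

Finding the shortest path through the maze:
Path length: 52 steps
Directions: down → down → down → down → down → right → up → right → down → down → left → left → down → down → down → right → right → right → down → right → right → down → down → right → right → right → right → up → right → down → right → right → up → left → up → up → up → right → up → right → up → up → right → down → down → down → down → down → down → left → down → right

Solution:

┌───────┬───────┬─────┬───────┐
│A      │       │     │       │
│ ┌─────┘ ╶─┐ ╷ │ ┌─┐ ├─┐ ╷ ╷ │
│1│         │ │ │ │ │ │ │ │ │ │
│ │ ┌───┬───┘ │ │ ╵ │ ╵ ├─┘ │ │
│2│ │   │     │ │   │   │   │ │
│ ╵ ├─╴ │ ╷ ┌─┴─┴─┐ └───┤ ╶─┤ │
│3  │   │ │ │     │     │   │ │
│ ┌─┘ ╷ │ │ │ ╶─┐ └─┬─╴ │ ╷ └─┤
│4│7 8│ │ │ │   │   │   │ │   │
│ ╵ ╷ ├─┘ ├─┴─┐ └─┐ │ ╶─┤ ├─╴ │
│5 6│9│   │   │   │ │   │ │2 3│
├───┘ │ ╶─┘ ╷ ╵ ┌─┘ ├─╴ │ │ ╷ │
│2 1 0│     │   │   │   │ │1│4│
│ ┌───┼───┬─┴───┤ ╶─┤ ┌─┴─┘ │ │
│3│   │   │     │   │ │  9 0│5│
│ │ ╷ ╵ ╷ │ ╷ ╶─┴─┐ │ ├─╴ ┌─┤ │
│4│ │   │ │ │     │ │ │7 8│ │6│
│ └─┴───┤ ╵ ├───╴ │ ╵ │ ┌─┘ │ │
│5 6 7 8│   │     │   │6│   │7│
├─────┐ └───┤ ╷ ┌─┴───┘ │ ╶─┤ │
│     │9 0 1│ │ │      5│   │8│
│ ╶─┬─┴───┐ │ └─┘ ┌───┐ └─┐ ╵ │
│   │     │2│     │8 9│4 3│0 9│
│ ╷ ╵ ╶─┐ ╵ └─────┘ ╷ └─╴ │ ╶─┤
│ │     │  3 4 5 6 7│0 1 2│1 B│
└─┴─────┴───────────┴─────┴───┘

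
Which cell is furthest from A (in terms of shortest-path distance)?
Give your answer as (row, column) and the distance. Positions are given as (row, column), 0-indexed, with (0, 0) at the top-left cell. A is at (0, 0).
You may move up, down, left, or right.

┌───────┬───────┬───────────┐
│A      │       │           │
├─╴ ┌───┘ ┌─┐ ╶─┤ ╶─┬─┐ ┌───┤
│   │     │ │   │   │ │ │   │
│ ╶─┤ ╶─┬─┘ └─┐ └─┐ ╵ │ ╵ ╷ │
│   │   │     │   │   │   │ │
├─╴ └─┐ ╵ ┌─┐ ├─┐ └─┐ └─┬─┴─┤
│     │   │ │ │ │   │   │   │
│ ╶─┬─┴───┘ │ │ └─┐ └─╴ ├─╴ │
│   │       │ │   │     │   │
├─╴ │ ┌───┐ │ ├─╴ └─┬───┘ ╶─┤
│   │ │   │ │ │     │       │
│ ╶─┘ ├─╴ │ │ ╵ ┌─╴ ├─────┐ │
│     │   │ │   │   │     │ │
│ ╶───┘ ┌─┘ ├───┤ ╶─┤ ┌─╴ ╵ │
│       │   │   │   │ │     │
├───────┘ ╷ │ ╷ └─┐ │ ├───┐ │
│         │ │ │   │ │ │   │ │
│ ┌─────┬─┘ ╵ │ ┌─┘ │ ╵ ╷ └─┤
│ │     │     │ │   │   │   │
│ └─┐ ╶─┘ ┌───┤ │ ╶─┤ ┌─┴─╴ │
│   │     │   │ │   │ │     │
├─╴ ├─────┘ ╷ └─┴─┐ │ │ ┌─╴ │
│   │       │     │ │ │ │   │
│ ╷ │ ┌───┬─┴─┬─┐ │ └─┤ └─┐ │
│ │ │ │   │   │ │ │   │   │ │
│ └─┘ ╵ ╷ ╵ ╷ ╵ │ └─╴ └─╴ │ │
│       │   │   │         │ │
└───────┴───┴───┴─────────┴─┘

Computing BFS distances from A to all cells:
Furthest cell: (2, 13)
Distance: 109 steps

Path from A to the furthest cell:

┌───────┬───────┬───────────┐
│A ↓    │↱ → ↓  │↱ → → ↓    │
├─╴ ┌───┘ ┌─┐ ╶─┤ ╶─┬─┐ ┌───┤
│↓ ↲│↱ → ↑│ │↳ ↓│↑ ↰│ │↓│↱ ↓│
│ ╶─┤ ╶─┬─┘ └─┐ └─┐ ╵ │ ╵ ╷ │
│↳ ↓│↑ ↰│↓ ← ↰│↳ ↓│↑ ↰│↳ ↑│B│
├─╴ └─┐ ╵ ┌─┐ ├─┐ └─┐ └─┬─┴─┤
│↓ ↲  │↑ ↲│ │↑│ │↳ ↓│↑ ↰│   │
│ ╶─┬─┴───┘ │ │ └─┐ └─╴ ├─╴ │
│↳ ↓│↱ → → ↓│↑│   │↳ → ↑│   │
├─╴ │ ┌───┐ │ ├─╴ └─┬───┘ ╶─┤
│↓ ↲│↑│   │↓│↑│↓ ← ↰│       │
│ ╶─┘ ├─╴ │ │ ╵ ┌─╴ ├─────┐ │
│↳ → ↑│   │↓│↑ ↲│↱ ↑│     │ │
│ ╶───┘ ┌─┘ ├───┤ ╶─┤ ┌─╴ ╵ │
│       │↓ ↲│   │↑ ↰│ │     │
├───────┘ ╷ │ ╷ └─┐ │ ├───┐ │
│↓ ← ← ← ↲│ │ │   │↑│ │   │ │
│ ┌─────┬─┘ ╵ │ ┌─┘ │ ╵ ╷ └─┤
│↓│     │     │ │↱ ↑│   │   │
│ └─┐ ╶─┘ ┌───┤ │ ╶─┤ ┌─┴─╴ │
│↳ ↓│     │↱ ↓│ │↑ ↰│ │     │
├─╴ ├─────┘ ╷ └─┴─┐ │ │ ┌─╴ │
│↓ ↲│↱ → → ↑│↳ → ↓│↑│ │ │   │
│ ╷ │ ┌───┬─┴─┬─┐ │ └─┤ └─┐ │
│↓│ │↑│   │   │ │↓│↑ ↰│   │ │
│ └─┘ ╵ ╷ ╵ ╷ ╵ │ └─╴ └─╴ │ │
│↳ → ↑  │   │   │↳ → ↑    │ │
└───────┴───┴───┴─────────┴─┘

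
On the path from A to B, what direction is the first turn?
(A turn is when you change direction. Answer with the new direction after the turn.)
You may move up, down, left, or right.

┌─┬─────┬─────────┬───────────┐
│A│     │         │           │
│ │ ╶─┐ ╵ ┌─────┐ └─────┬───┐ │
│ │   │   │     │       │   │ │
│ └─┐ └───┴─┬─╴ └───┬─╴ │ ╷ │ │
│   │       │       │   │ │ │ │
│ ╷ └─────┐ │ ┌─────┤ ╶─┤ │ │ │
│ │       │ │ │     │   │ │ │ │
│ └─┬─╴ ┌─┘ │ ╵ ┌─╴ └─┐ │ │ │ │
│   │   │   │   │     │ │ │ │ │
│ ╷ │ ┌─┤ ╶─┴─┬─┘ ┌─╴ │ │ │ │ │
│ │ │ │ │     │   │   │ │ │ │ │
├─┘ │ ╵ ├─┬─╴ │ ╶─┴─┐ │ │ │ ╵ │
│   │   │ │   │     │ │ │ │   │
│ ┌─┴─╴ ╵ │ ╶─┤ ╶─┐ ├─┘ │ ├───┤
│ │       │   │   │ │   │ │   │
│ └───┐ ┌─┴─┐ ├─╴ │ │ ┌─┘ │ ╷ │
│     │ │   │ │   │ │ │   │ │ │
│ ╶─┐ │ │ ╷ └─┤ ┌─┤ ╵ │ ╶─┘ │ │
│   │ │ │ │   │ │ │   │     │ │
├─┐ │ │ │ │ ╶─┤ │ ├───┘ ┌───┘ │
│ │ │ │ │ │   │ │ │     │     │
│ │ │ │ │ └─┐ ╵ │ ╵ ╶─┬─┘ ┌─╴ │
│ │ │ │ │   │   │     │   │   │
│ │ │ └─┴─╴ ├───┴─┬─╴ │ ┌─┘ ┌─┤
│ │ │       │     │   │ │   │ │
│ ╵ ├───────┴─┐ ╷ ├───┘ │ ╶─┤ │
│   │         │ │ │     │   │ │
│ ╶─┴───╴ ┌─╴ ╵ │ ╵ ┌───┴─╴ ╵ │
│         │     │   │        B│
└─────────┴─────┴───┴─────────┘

Directions: down, down, down, down, right, down, down, left, down, down, down, right, down, down, down, down, left, down, right, right, right, right, up, right, right, down, right, up, up, right, down, down, right, up, right, right, up, up, right, up, right, right, down, left, down, left, down, right, down, right
First turn direction: right

Solution:

┌─┬─────┬─────────┬───────────┐
│A│     │         │           │
│ │ ╶─┐ ╵ ┌─────┐ └─────┬───┐ │
│↓│   │   │     │       │   │ │
│ └─┐ └───┴─┬─╴ └───┬─╴ │ ╷ │ │
│↓  │       │       │   │ │ │ │
│ ╷ └─────┐ │ ┌─────┤ ╶─┤ │ │ │
│↓│       │ │ │     │   │ │ │ │
│ └─┬─╴ ┌─┘ │ ╵ ┌─╴ └─┐ │ │ │ │
│↳ ↓│   │   │   │     │ │ │ │ │
│ ╷ │ ┌─┤ ╶─┴─┬─┘ ┌─╴ │ │ │ │ │
│ │↓│ │ │     │   │   │ │ │ │ │
├─┘ │ ╵ ├─┬─╴ │ ╶─┴─┐ │ │ │ ╵ │
│↓ ↲│   │ │   │     │ │ │ │   │
│ ┌─┴─╴ ╵ │ ╶─┤ ╶─┐ ├─┘ │ ├───┤
│↓│       │   │   │ │   │ │   │
│ └───┐ ┌─┴─┐ ├─╴ │ │ ┌─┘ │ ╷ │
│↓    │ │   │ │   │ │ │   │ │ │
│ ╶─┐ │ │ ╷ └─┤ ┌─┤ ╵ │ ╶─┘ │ │
│↳ ↓│ │ │ │   │ │ │   │     │ │
├─┐ │ │ │ │ ╶─┤ │ ├───┘ ┌───┘ │
│ │↓│ │ │ │   │ │ │     │↱ → ↓│
│ │ │ │ │ └─┐ ╵ │ ╵ ╶─┬─┘ ┌─╴ │
│ │↓│ │ │   │   │     │↱ ↑│↓ ↲│
│ │ │ └─┴─╴ ├───┴─┬─╴ │ ┌─┘ ┌─┤
│ │↓│       │  ↱ ↓│   │↑│↓ ↲│ │
│ ╵ ├───────┴─┐ ╷ ├───┘ │ ╶─┤ │
│↓ ↲│    ↱ → ↓│↑│↓│↱ → ↑│↳ ↓│ │
│ ╶─┴───╴ ┌─╴ ╵ │ ╵ ┌───┴─╴ ╵ │
│↳ → → → ↑│  ↳ ↑│↳ ↑│      ↳ B│
└─────────┴─────┴───┴─────────┘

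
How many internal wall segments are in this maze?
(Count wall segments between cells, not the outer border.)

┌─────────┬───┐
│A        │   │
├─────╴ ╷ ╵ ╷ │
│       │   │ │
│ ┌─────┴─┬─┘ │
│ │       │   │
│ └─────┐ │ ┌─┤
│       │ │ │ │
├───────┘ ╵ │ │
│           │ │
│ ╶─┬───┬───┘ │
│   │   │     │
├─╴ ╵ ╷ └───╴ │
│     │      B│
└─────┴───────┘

Counting internal wall segments:
Total internal walls: 36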